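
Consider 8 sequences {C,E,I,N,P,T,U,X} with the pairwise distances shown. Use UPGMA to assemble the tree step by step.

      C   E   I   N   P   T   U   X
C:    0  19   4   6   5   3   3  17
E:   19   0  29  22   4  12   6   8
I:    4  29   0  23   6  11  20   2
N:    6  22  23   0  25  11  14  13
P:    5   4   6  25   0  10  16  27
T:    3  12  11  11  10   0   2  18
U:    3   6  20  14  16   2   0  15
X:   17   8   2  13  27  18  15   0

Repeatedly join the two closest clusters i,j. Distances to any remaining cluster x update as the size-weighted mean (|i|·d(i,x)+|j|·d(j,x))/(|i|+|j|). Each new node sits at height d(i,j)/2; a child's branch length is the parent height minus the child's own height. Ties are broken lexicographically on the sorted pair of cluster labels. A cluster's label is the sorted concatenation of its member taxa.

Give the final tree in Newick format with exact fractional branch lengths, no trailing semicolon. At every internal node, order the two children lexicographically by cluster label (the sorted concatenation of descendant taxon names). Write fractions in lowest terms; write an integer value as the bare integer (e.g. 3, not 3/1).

step 1: merge (I,X) at d=2; branch lengths I→1, X→1; new cluster IX
  updated: d(C,IX)=21/2, d(E,IX)=37/2, d(IX,N)=18, d(IX,P)=33/2, d(IX,T)=29/2, d(IX,U)=35/2
step 2: merge (T,U) at d=2; branch lengths T→1, U→1; new cluster TU
  updated: d(C,TU)=3, d(E,TU)=9, d(IX,TU)=16, d(N,TU)=25/2, d(P,TU)=13
step 3: merge (C,TU) at d=3; branch lengths C→3/2, TU→1/2; new cluster CTU
  updated: d(CTU,E)=37/3, d(CTU,IX)=85/6, d(CTU,N)=31/3, d(CTU,P)=31/3
step 4: merge (E,P) at d=4; branch lengths E→2, P→2; new cluster EP
  updated: d(CTU,EP)=34/3, d(EP,IX)=35/2, d(EP,N)=47/2
step 5: merge (CTU,N) at d=31/3; branch lengths CTU→11/3, N→31/6; new cluster CNTU
  updated: d(CNTU,EP)=115/8, d(CNTU,IX)=121/8
step 6: merge (CNTU,EP) at d=115/8; branch lengths CNTU→97/48, EP→83/16; new cluster CENPTU
  updated: d(CENPTU,IX)=191/12
step 7: merge (CENPTU,IX) at d=191/12; branch lengths CENPTU→37/48, IX→167/24; new cluster CEINPTUX
final tree: ((((C:3/2,(T:1,U:1):1/2):11/3,N:31/6):97/48,(E:2,P:2):83/16):37/48,(I:1,X:1):167/24)
total length: 1621/48

((((C:3/2,(T:1,U:1):1/2):11/3,N:31/6):97/48,(E:2,P:2):83/16):37/48,(I:1,X:1):167/24)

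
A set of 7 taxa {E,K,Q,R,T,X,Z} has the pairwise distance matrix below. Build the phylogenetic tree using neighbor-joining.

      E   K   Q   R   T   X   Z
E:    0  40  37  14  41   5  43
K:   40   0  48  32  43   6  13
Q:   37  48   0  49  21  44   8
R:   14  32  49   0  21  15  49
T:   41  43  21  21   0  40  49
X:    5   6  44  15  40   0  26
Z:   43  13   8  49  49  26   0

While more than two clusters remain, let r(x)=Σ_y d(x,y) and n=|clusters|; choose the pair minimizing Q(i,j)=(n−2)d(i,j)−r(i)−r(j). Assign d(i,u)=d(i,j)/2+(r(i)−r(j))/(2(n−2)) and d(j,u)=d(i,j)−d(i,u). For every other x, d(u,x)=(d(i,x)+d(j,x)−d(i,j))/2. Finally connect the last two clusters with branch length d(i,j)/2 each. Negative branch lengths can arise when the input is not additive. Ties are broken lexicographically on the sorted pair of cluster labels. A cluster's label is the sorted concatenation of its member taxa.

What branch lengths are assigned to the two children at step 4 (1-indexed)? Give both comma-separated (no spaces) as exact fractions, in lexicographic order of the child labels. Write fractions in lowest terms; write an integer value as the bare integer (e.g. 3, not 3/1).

step 1: merge (Q,Z) at d=8, Q=-355; branch lengths Q→59/10, Z→21/10; new cluster QZ
  updated: d(E,QZ)=36, d(K,QZ)=53/2, d(QZ,R)=45, d(QZ,T)=31, d(QZ,X)=31
step 2: merge (QZ,T) at d=31, Q=-443/2; branch lengths QZ→235/16, T→261/16; new cluster QTZ
  updated: d(E,QTZ)=23, d(K,QTZ)=77/4, d(QTZ,R)=35/2, d(QTZ,X)=20
step 3: merge (K,X) at d=6, Q=-501/4; branch lengths K→277/24, X→-133/24; new cluster KX
  updated: d(E,KX)=39/2, d(KX,QTZ)=133/8, d(KX,R)=41/2
step 4: merge (E,R) at d=14, Q=-161/2; branch lengths E→65/8, R→47/8; new cluster ER
  updated: d(ER,KX)=13, d(ER,QTZ)=53/4
step 5: merge (ER,KX) at d=13, Q=-343/8; branch lengths ER→77/16, KX→131/16; new cluster EKRX
  updated: d(EKRX,QTZ)=135/16
step 6: merge (EKRX,QTZ) at d=135/16; branch lengths EKRX→135/32, QTZ→135/32; new cluster EKQRTXZ
final tree: (((E:65/8,R:47/8):77/16,(K:277/24,X:-133/24):131/16):135/32,((Q:59/10,Z:21/10):235/16,T:261/16):135/32)
total length: 1287/16

65/8,47/8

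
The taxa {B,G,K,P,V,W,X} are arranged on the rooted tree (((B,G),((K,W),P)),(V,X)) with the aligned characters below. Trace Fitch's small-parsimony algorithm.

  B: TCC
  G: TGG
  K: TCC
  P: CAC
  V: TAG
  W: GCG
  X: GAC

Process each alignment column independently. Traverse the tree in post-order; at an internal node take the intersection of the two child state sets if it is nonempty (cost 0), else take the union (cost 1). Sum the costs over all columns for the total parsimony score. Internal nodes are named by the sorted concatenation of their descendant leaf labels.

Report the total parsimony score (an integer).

9

BG@0: {T} ∩ {T} = {T} (intersection, +0)
KW@0: {T} ∪ {G} = {G,T} (union, +1)
KPW@0: {G,T} ∪ {C} = {C,G,T} (union, +1)
BGKPW@0: {T} ∩ {C,G,T} = {T} (intersection, +0)
VX@0: {T} ∪ {G} = {G,T} (union, +1)
BGKPVWX@0: {T} ∩ {G,T} = {T} (intersection, +0)
BG@1: {C} ∪ {G} = {C,G} (union, +1)
KW@1: {C} ∩ {C} = {C} (intersection, +0)
KPW@1: {C} ∪ {A} = {A,C} (union, +1)
BGKPW@1: {C,G} ∩ {A,C} = {C} (intersection, +0)
VX@1: {A} ∩ {A} = {A} (intersection, +0)
BGKPVWX@1: {C} ∪ {A} = {A,C} (union, +1)
BG@2: {C} ∪ {G} = {C,G} (union, +1)
KW@2: {C} ∪ {G} = {C,G} (union, +1)
KPW@2: {C,G} ∩ {C} = {C} (intersection, +0)
BGKPW@2: {C,G} ∩ {C} = {C} (intersection, +0)
VX@2: {G} ∪ {C} = {C,G} (union, +1)
BGKPVWX@2: {C} ∩ {C,G} = {C} (intersection, +0)
per-site changes: [3, 3, 3]; total = 9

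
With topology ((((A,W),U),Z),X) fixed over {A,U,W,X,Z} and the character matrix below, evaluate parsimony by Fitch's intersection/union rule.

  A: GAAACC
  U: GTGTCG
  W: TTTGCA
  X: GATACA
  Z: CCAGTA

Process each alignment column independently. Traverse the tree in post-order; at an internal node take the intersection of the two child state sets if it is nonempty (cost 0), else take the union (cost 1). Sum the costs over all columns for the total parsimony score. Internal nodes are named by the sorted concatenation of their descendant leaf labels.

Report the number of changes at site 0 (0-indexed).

2

AW@0: {G} ∪ {T} = {G,T} (union, +1)
AUW@0: {G,T} ∩ {G} = {G} (intersection, +0)
AUWZ@0: {G} ∪ {C} = {C,G} (union, +1)
AUWXZ@0: {C,G} ∩ {G} = {G} (intersection, +0)
AW@1: {A} ∪ {T} = {A,T} (union, +1)
AUW@1: {A,T} ∩ {T} = {T} (intersection, +0)
AUWZ@1: {T} ∪ {C} = {C,T} (union, +1)
AUWXZ@1: {C,T} ∪ {A} = {A,C,T} (union, +1)
AW@2: {A} ∪ {T} = {A,T} (union, +1)
AUW@2: {A,T} ∪ {G} = {A,G,T} (union, +1)
AUWZ@2: {A,G,T} ∩ {A} = {A} (intersection, +0)
AUWXZ@2: {A} ∪ {T} = {A,T} (union, +1)
AW@3: {A} ∪ {G} = {A,G} (union, +1)
AUW@3: {A,G} ∪ {T} = {A,G,T} (union, +1)
AUWZ@3: {A,G,T} ∩ {G} = {G} (intersection, +0)
AUWXZ@3: {G} ∪ {A} = {A,G} (union, +1)
AW@4: {C} ∩ {C} = {C} (intersection, +0)
AUW@4: {C} ∩ {C} = {C} (intersection, +0)
AUWZ@4: {C} ∪ {T} = {C,T} (union, +1)
AUWXZ@4: {C,T} ∩ {C} = {C} (intersection, +0)
AW@5: {C} ∪ {A} = {A,C} (union, +1)
AUW@5: {A,C} ∪ {G} = {A,C,G} (union, +1)
AUWZ@5: {A,C,G} ∩ {A} = {A} (intersection, +0)
AUWXZ@5: {A} ∩ {A} = {A} (intersection, +0)
per-site changes: [2, 3, 3, 3, 1, 2]; total = 14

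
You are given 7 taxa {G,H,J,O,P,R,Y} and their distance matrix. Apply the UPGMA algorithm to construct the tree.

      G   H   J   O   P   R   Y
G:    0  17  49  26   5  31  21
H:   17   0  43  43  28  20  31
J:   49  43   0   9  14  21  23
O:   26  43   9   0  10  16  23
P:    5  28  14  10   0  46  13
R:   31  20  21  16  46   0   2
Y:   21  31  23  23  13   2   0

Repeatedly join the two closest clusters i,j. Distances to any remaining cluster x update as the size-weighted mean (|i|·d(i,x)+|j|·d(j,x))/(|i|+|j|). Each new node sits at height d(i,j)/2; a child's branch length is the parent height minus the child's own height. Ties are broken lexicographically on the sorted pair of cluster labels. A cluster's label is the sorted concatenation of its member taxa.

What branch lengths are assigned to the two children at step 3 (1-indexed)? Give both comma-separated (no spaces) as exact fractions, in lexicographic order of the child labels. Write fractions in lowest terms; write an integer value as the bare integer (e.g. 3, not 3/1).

9/2,9/2

1. join R+Y (d=2) ⇒ RY; edges |R|=1, |Y|=1
  updated: d(G,RY)=26, d(H,RY)=51/2, d(J,RY)=22, d(O,RY)=39/2, d(P,RY)=59/2
2. join G+P (d=5) ⇒ GP; edges |G|=5/2, |P|=5/2
  updated: d(GP,H)=45/2, d(GP,J)=63/2, d(GP,O)=18, d(GP,RY)=111/4
3. join J+O (d=9) ⇒ JO; edges |J|=9/2, |O|=9/2
  updated: d(GP,JO)=99/4, d(H,JO)=43, d(JO,RY)=83/4
4. join JO+RY (d=83/4) ⇒ JORY; edges |JO|=47/8, |RY|=75/8
  updated: d(GP,JORY)=105/4, d(H,JORY)=137/4
5. join GP+H (d=45/2) ⇒ GHP; edges |GP|=35/4, |H|=45/4
  updated: d(GHP,JORY)=347/12
6. join GHP+JORY (d=347/12) ⇒ GHJOPRY; edges |GHP|=77/24, |JORY|=49/12
final tree: (((G:5/2,P:5/2):35/4,H:45/4):77/24,((J:9/2,O:9/2):47/8,(R:1,Y:1):75/8):49/12)
total length: 1405/24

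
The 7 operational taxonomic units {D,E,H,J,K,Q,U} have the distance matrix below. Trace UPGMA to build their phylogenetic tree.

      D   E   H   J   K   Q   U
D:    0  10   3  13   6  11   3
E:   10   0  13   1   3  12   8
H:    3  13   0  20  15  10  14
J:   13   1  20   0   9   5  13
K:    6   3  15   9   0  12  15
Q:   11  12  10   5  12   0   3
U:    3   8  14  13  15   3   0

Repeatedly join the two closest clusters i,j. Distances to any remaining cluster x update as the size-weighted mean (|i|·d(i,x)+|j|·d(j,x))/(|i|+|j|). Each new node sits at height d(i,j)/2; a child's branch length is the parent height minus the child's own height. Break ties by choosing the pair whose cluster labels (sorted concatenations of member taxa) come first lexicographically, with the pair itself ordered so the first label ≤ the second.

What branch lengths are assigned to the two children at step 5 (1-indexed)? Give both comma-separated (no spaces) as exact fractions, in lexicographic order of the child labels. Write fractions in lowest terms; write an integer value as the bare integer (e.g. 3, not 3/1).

13/4,13/4

iteration 1: select E,J (d=1); attach at lengths (1/2, 1/2); label the merged cluster EJ
  updated: d(D,EJ)=23/2, d(EJ,H)=33/2, d(EJ,K)=6, d(EJ,Q)=17/2, d(EJ,U)=21/2
iteration 2: select D,H (d=3); attach at lengths (3/2, 3/2); label the merged cluster DH
  updated: d(DH,EJ)=14, d(DH,K)=21/2, d(DH,Q)=21/2, d(DH,U)=17/2
iteration 3: select Q,U (d=3); attach at lengths (3/2, 3/2); label the merged cluster QU
  updated: d(DH,QU)=19/2, d(EJ,QU)=19/2, d(K,QU)=27/2
iteration 4: select EJ,K (d=6); attach at lengths (5/2, 3); label the merged cluster EJK
  updated: d(DH,EJK)=77/6, d(EJK,QU)=65/6
iteration 5: select DH,QU (d=19/2); attach at lengths (13/4, 13/4); label the merged cluster DHQU
  updated: d(DHQU,EJK)=71/6
iteration 6: select DHQU,EJK (d=71/6); attach at lengths (7/6, 35/12); label the merged cluster DEHJKQU
final tree: (((D:3/2,H:3/2):13/4,(Q:3/2,U:3/2):13/4):7/6,((E:1/2,J:1/2):5/2,K:3):35/12)
total length: 277/12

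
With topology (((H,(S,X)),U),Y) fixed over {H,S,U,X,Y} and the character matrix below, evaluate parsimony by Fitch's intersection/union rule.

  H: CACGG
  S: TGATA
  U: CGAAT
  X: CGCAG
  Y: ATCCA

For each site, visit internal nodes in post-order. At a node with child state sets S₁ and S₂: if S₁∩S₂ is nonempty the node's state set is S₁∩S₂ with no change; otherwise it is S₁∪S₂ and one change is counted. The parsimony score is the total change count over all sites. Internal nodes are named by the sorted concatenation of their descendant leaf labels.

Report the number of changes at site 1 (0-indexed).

[col 0] SX: children S:{T}, X:{C} ∪→ {C,T}; cost 1
[col 0] HSX: children H:{C}, SX:{C,T} ∩→ {C}; cost 0
[col 0] HSUX: children HSX:{C}, U:{C} ∩→ {C}; cost 0
[col 0] HSUXY: children HSUX:{C}, Y:{A} ∪→ {A,C}; cost 1
[col 1] SX: children S:{G}, X:{G} ∩→ {G}; cost 0
[col 1] HSX: children H:{A}, SX:{G} ∪→ {A,G}; cost 1
[col 1] HSUX: children HSX:{A,G}, U:{G} ∩→ {G}; cost 0
[col 1] HSUXY: children HSUX:{G}, Y:{T} ∪→ {G,T}; cost 1
[col 2] SX: children S:{A}, X:{C} ∪→ {A,C}; cost 1
[col 2] HSX: children H:{C}, SX:{A,C} ∩→ {C}; cost 0
[col 2] HSUX: children HSX:{C}, U:{A} ∪→ {A,C}; cost 1
[col 2] HSUXY: children HSUX:{A,C}, Y:{C} ∩→ {C}; cost 0
[col 3] SX: children S:{T}, X:{A} ∪→ {A,T}; cost 1
[col 3] HSX: children H:{G}, SX:{A,T} ∪→ {A,G,T}; cost 1
[col 3] HSUX: children HSX:{A,G,T}, U:{A} ∩→ {A}; cost 0
[col 3] HSUXY: children HSUX:{A}, Y:{C} ∪→ {A,C}; cost 1
[col 4] SX: children S:{A}, X:{G} ∪→ {A,G}; cost 1
[col 4] HSX: children H:{G}, SX:{A,G} ∩→ {G}; cost 0
[col 4] HSUX: children HSX:{G}, U:{T} ∪→ {G,T}; cost 1
[col 4] HSUXY: children HSUX:{G,T}, Y:{A} ∪→ {A,G,T}; cost 1
per-site changes: [2, 2, 2, 3, 3]; total = 12

2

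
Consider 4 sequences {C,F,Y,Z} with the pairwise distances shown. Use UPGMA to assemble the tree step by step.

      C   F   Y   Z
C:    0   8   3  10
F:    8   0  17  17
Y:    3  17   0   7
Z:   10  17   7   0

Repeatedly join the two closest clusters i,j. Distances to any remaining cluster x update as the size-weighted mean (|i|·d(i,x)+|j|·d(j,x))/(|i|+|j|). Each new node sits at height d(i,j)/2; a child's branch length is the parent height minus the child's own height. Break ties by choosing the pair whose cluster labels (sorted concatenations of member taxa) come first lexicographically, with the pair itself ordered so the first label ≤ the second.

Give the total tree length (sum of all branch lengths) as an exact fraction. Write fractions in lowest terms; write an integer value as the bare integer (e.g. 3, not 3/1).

79/4

step 1: merge (C,Y) at d=3; branch lengths C→3/2, Y→3/2; new cluster CY
  updated: d(CY,F)=25/2, d(CY,Z)=17/2
step 2: merge (CY,Z) at d=17/2; branch lengths CY→11/4, Z→17/4; new cluster CYZ
  updated: d(CYZ,F)=14
step 3: merge (CYZ,F) at d=14; branch lengths CYZ→11/4, F→7; new cluster CFYZ
final tree: (((C:3/2,Y:3/2):11/4,Z:17/4):11/4,F:7)
total length: 79/4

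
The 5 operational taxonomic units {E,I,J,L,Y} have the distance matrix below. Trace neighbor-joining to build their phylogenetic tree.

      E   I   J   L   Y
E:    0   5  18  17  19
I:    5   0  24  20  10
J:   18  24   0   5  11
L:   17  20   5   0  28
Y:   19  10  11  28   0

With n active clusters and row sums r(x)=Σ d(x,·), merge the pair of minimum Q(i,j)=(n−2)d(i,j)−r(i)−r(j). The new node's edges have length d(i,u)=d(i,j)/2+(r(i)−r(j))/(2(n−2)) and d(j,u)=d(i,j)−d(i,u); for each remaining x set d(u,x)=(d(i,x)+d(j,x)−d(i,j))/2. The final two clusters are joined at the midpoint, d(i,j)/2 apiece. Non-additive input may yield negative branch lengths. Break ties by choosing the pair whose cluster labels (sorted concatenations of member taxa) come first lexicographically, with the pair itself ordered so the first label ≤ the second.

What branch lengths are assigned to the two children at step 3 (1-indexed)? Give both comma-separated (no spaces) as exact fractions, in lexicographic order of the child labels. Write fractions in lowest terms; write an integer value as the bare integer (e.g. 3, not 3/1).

step 1: merge (J,L) at d=5, Q=-113; branch lengths J→1/2, L→9/2; new cluster JL
  updated: d(E,JL)=15, d(I,JL)=39/2, d(JL,Y)=17
step 2: merge (E,I) at d=5, Q=-127/2; branch lengths E→29/8, I→11/8; new cluster EI
  updated: d(EI,JL)=59/4, d(EI,Y)=12
step 3: merge (EI,JL) at d=59/4, Q=-175/4; branch lengths EI→39/8, JL→79/8; new cluster EIJL
  updated: d(EIJL,Y)=57/8
step 4: merge (EIJL,Y) at d=57/8; branch lengths EIJL→57/16, Y→57/16; new cluster EIJLY
final tree: (((E:29/8,I:11/8):39/8,(J:1/2,L:9/2):79/8):57/16,Y:57/16)
total length: 255/8

39/8,79/8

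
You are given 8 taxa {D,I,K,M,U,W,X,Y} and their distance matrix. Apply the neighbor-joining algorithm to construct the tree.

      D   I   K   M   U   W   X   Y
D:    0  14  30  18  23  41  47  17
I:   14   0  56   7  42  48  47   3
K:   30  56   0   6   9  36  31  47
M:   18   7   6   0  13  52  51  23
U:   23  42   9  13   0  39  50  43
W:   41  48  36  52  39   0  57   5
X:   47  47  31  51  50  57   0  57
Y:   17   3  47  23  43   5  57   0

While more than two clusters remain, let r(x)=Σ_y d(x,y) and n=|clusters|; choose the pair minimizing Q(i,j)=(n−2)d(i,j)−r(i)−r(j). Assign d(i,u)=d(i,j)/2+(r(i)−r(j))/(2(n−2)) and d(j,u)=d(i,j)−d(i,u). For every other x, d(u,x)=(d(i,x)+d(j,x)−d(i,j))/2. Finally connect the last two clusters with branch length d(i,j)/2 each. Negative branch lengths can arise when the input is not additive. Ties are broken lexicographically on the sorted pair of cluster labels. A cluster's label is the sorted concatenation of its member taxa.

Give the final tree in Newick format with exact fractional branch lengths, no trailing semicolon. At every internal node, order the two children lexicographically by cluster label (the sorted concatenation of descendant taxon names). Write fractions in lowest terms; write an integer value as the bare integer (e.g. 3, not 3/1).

(((D:425/64,(((K:81/20,U:99/20):183/32,M:-23/32):379/48,X:1589/48):327/64):135/64,I:405/64):1067/128,(W:113/12,Y:-53/12):1067/128)

step 1: merge (W,Y) at d=5, Q=-443; branch lengths W→113/12, Y→-53/12; new cluster WY
  updated: d(D,WY)=53/2, d(I,WY)=23, d(K,WY)=39, d(M,WY)=35, d(U,WY)=77/2, d(WY,X)=109/2
step 2: merge (K,U) at d=9, Q=-603/2; branch lengths K→81/20, U→99/20; new cluster KU
  updated: d(D,KU)=22, d(I,KU)=89/2, d(KU,M)=5, d(KU,WY)=137/4, d(KU,X)=36
step 3: merge (KU,M) at d=5, Q=-951/4; branch lengths KU→183/32, M→-23/32; new cluster KMU
  updated: d(D,KMU)=35/2, d(I,KMU)=93/4, d(KMU,WY)=257/8, d(KMU,X)=41
step 4: merge (KMU,X) at d=41, Q=-1443/8; branch lengths KMU→379/48, X→1589/48; new cluster KMUX
  updated: d(D,KMUX)=47/4, d(I,KMUX)=117/8, d(KMUX,WY)=365/16
step 5: merge (D,KMUX) at d=47/4, Q=-1247/16; branch lengths D→425/64, KMUX→327/64; new cluster DKMUX
  updated: d(DKMUX,I)=135/16, d(DKMUX,WY)=601/32
step 6: merge (DKMUX,I) at d=135/16, Q=-1607/32; branch lengths DKMUX→135/64, I→405/64; new cluster DIKMUX
  updated: d(DIKMUX,WY)=1067/64
step 7: merge (DIKMUX,WY) at d=1067/64; branch lengths DIKMUX→1067/128, WY→1067/128; new cluster DIKMUWXY
final tree: (((D:425/64,(((K:81/20,U:99/20):183/32,M:-23/32):379/48,X:1589/48):327/64):135/64,I:405/64):1067/128,(W:113/12,Y:-53/12):1067/128)
total length: 6199/64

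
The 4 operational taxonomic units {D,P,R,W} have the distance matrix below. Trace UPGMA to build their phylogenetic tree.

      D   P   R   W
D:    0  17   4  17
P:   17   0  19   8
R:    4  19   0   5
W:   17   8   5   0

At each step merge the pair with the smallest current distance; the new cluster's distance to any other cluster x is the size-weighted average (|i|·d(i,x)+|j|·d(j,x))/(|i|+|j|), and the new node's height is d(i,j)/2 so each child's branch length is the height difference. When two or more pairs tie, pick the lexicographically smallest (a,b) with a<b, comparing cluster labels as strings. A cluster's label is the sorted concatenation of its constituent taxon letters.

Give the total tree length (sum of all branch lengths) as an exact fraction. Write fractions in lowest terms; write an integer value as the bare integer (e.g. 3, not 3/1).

1. join D+R (d=4) ⇒ DR; edges |D|=2, |R|=2
  updated: d(DR,P)=18, d(DR,W)=11
2. join P+W (d=8) ⇒ PW; edges |P|=4, |W|=4
  updated: d(DR,PW)=29/2
3. join DR+PW (d=29/2) ⇒ DPRW; edges |DR|=21/4, |PW|=13/4
final tree: ((D:2,R:2):21/4,(P:4,W:4):13/4)
total length: 41/2

41/2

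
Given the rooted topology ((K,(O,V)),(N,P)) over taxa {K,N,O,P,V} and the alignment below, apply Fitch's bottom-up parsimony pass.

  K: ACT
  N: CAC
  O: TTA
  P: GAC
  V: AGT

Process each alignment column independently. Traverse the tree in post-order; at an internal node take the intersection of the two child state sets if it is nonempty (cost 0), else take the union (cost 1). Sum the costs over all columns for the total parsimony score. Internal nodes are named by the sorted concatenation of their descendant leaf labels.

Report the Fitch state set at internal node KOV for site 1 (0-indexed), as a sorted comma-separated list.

C,G,T

[col 0] OV: children O:{T}, V:{A} ∪→ {A,T}; cost 1
[col 0] KOV: children K:{A}, OV:{A,T} ∩→ {A}; cost 0
[col 0] NP: children N:{C}, P:{G} ∪→ {C,G}; cost 1
[col 0] KNOPV: children KOV:{A}, NP:{C,G} ∪→ {A,C,G}; cost 1
[col 1] OV: children O:{T}, V:{G} ∪→ {G,T}; cost 1
[col 1] KOV: children K:{C}, OV:{G,T} ∪→ {C,G,T}; cost 1
[col 1] NP: children N:{A}, P:{A} ∩→ {A}; cost 0
[col 1] KNOPV: children KOV:{C,G,T}, NP:{A} ∪→ {A,C,G,T}; cost 1
[col 2] OV: children O:{A}, V:{T} ∪→ {A,T}; cost 1
[col 2] KOV: children K:{T}, OV:{A,T} ∩→ {T}; cost 0
[col 2] NP: children N:{C}, P:{C} ∩→ {C}; cost 0
[col 2] KNOPV: children KOV:{T}, NP:{C} ∪→ {C,T}; cost 1
per-site changes: [3, 3, 2]; total = 8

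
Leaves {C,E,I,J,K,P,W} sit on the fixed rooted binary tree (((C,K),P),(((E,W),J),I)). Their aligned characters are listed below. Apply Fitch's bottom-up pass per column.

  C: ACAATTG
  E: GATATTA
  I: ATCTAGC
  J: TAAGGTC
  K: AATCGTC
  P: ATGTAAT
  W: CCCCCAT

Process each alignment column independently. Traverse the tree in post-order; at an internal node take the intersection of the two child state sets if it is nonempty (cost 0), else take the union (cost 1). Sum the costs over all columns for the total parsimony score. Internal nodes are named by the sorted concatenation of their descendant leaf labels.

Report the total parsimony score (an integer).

29

[col 0] CK: children C:{A}, K:{A} ∩→ {A}; cost 0
[col 0] CKP: children CK:{A}, P:{A} ∩→ {A}; cost 0
[col 0] EW: children E:{G}, W:{C} ∪→ {C,G}; cost 1
[col 0] EJW: children EW:{C,G}, J:{T} ∪→ {C,G,T}; cost 1
[col 0] EIJW: children EJW:{C,G,T}, I:{A} ∪→ {A,C,G,T}; cost 1
[col 0] CEIJKPW: children CKP:{A}, EIJW:{A,C,G,T} ∩→ {A}; cost 0
[col 1] CK: children C:{C}, K:{A} ∪→ {A,C}; cost 1
[col 1] CKP: children CK:{A,C}, P:{T} ∪→ {A,C,T}; cost 1
[col 1] EW: children E:{A}, W:{C} ∪→ {A,C}; cost 1
[col 1] EJW: children EW:{A,C}, J:{A} ∩→ {A}; cost 0
[col 1] EIJW: children EJW:{A}, I:{T} ∪→ {A,T}; cost 1
[col 1] CEIJKPW: children CKP:{A,C,T}, EIJW:{A,T} ∩→ {A,T}; cost 0
[col 2] CK: children C:{A}, K:{T} ∪→ {A,T}; cost 1
[col 2] CKP: children CK:{A,T}, P:{G} ∪→ {A,G,T}; cost 1
[col 2] EW: children E:{T}, W:{C} ∪→ {C,T}; cost 1
[col 2] EJW: children EW:{C,T}, J:{A} ∪→ {A,C,T}; cost 1
[col 2] EIJW: children EJW:{A,C,T}, I:{C} ∩→ {C}; cost 0
[col 2] CEIJKPW: children CKP:{A,G,T}, EIJW:{C} ∪→ {A,C,G,T}; cost 1
[col 3] CK: children C:{A}, K:{C} ∪→ {A,C}; cost 1
[col 3] CKP: children CK:{A,C}, P:{T} ∪→ {A,C,T}; cost 1
[col 3] EW: children E:{A}, W:{C} ∪→ {A,C}; cost 1
[col 3] EJW: children EW:{A,C}, J:{G} ∪→ {A,C,G}; cost 1
[col 3] EIJW: children EJW:{A,C,G}, I:{T} ∪→ {A,C,G,T}; cost 1
[col 3] CEIJKPW: children CKP:{A,C,T}, EIJW:{A,C,G,T} ∩→ {A,C,T}; cost 0
[col 4] CK: children C:{T}, K:{G} ∪→ {G,T}; cost 1
[col 4] CKP: children CK:{G,T}, P:{A} ∪→ {A,G,T}; cost 1
[col 4] EW: children E:{T}, W:{C} ∪→ {C,T}; cost 1
[col 4] EJW: children EW:{C,T}, J:{G} ∪→ {C,G,T}; cost 1
[col 4] EIJW: children EJW:{C,G,T}, I:{A} ∪→ {A,C,G,T}; cost 1
[col 4] CEIJKPW: children CKP:{A,G,T}, EIJW:{A,C,G,T} ∩→ {A,G,T}; cost 0
[col 5] CK: children C:{T}, K:{T} ∩→ {T}; cost 0
[col 5] CKP: children CK:{T}, P:{A} ∪→ {A,T}; cost 1
[col 5] EW: children E:{T}, W:{A} ∪→ {A,T}; cost 1
[col 5] EJW: children EW:{A,T}, J:{T} ∩→ {T}; cost 0
[col 5] EIJW: children EJW:{T}, I:{G} ∪→ {G,T}; cost 1
[col 5] CEIJKPW: children CKP:{A,T}, EIJW:{G,T} ∩→ {T}; cost 0
[col 6] CK: children C:{G}, K:{C} ∪→ {C,G}; cost 1
[col 6] CKP: children CK:{C,G}, P:{T} ∪→ {C,G,T}; cost 1
[col 6] EW: children E:{A}, W:{T} ∪→ {A,T}; cost 1
[col 6] EJW: children EW:{A,T}, J:{C} ∪→ {A,C,T}; cost 1
[col 6] EIJW: children EJW:{A,C,T}, I:{C} ∩→ {C}; cost 0
[col 6] CEIJKPW: children CKP:{C,G,T}, EIJW:{C} ∩→ {C}; cost 0
per-site changes: [3, 4, 5, 5, 5, 3, 4]; total = 29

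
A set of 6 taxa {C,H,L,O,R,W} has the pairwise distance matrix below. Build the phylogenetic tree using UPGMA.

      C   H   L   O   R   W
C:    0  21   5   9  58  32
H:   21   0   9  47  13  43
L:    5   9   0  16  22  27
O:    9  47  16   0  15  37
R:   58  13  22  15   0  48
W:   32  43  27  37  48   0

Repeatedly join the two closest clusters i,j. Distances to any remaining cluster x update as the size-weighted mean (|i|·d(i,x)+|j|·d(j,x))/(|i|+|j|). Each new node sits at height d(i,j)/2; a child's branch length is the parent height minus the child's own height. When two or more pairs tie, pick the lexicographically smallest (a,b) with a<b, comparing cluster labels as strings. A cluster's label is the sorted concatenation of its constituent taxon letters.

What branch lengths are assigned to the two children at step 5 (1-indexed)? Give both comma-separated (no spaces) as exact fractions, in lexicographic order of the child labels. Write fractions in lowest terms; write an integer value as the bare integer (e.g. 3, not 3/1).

step 1: merge (C,L) at d=5; branch lengths C→5/2, L→5/2; new cluster CL
  updated: d(CL,H)=15, d(CL,O)=25/2, d(CL,R)=40, d(CL,W)=59/2
step 2: merge (CL,O) at d=25/2; branch lengths CL→15/4, O→25/4; new cluster CLO
  updated: d(CLO,H)=77/3, d(CLO,R)=95/3, d(CLO,W)=32
step 3: merge (H,R) at d=13; branch lengths H→13/2, R→13/2; new cluster HR
  updated: d(CLO,HR)=86/3, d(HR,W)=91/2
step 4: merge (CLO,HR) at d=86/3; branch lengths CLO→97/12, HR→47/6; new cluster CHLOR
  updated: d(CHLOR,W)=187/5
step 5: merge (CHLOR,W) at d=187/5; branch lengths CHLOR→131/30, W→187/10; new cluster CHLORW
final tree: ((((C:5/2,L:5/2):15/4,O:25/4):97/12,(H:13/2,R:13/2):47/6):131/30,W:187/10)
total length: 4019/60

131/30,187/10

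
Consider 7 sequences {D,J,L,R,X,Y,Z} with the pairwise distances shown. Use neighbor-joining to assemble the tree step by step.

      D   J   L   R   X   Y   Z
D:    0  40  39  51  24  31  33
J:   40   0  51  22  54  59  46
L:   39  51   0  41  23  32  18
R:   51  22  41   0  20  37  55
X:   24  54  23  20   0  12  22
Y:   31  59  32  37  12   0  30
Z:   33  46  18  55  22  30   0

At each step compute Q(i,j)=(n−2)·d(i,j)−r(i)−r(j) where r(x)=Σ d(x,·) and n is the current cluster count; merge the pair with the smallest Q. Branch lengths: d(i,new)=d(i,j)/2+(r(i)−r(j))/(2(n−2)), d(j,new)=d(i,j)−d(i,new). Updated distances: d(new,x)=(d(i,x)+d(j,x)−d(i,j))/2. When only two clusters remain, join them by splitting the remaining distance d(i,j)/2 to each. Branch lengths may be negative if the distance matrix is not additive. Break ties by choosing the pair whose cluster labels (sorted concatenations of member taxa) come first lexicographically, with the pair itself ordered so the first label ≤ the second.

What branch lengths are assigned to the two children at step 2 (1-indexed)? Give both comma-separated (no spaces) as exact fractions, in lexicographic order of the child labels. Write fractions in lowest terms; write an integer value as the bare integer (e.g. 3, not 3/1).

153/16,135/16

iteration 1: select J,R (d=22, Q=-388); attach at lengths (78/5, 32/5); label the merged cluster JR
  updated: d(D,JR)=69/2, d(JR,L)=35, d(JR,X)=26, d(JR,Y)=37, d(JR,Z)=79/2
iteration 2: select L,Z (d=18, Q=-435/2); attach at lengths (153/16, 135/16); label the merged cluster LZ
  updated: d(D,LZ)=27, d(JR,LZ)=113/4, d(LZ,X)=27/2, d(LZ,Y)=22
iteration 3: select X,Y (d=12, Q=-283/2); attach at lengths (19/12, 125/12); label the merged cluster XY
  updated: d(D,XY)=43/2, d(JR,XY)=51/2, d(LZ,XY)=47/4
iteration 4: select D,JR (d=69/2, Q=-409/4); attach at lengths (255/16, 297/16); label the merged cluster DJR
  updated: d(DJR,LZ)=83/8, d(DJR,XY)=25/4
iteration 5: select DJR,LZ (d=83/8, Q=-227/8); attach at lengths (39/16, 127/16); label the merged cluster DJLRZ
  updated: d(DJLRZ,XY)=61/16
iteration 6: select DJLRZ,XY (d=61/16); attach at lengths (61/32, 61/32); label the merged cluster DJLRXYZ
final tree: (((D:255/16,(J:78/5,R:32/5):297/16):39/16,(L:153/16,Z:135/16):127/16):61/32,(X:19/12,Y:125/12):61/32)
total length: 1611/16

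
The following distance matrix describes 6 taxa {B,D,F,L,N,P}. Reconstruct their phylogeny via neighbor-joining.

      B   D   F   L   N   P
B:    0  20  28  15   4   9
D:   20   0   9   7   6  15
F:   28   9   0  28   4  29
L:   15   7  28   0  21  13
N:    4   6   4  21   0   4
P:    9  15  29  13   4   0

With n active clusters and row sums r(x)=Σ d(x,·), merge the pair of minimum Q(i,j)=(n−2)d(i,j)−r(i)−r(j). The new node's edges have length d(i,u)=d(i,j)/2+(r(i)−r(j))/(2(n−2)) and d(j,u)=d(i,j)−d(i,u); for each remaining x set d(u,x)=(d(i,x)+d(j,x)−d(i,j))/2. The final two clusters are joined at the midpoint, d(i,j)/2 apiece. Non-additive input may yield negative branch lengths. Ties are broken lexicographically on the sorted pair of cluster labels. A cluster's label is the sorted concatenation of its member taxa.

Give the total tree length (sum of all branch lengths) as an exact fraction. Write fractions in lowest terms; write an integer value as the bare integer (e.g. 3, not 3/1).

step 1: merge (F,N) at d=4, Q=-121; branch lengths F→75/8, N→-43/8; new cluster FN
  updated: d(B,FN)=14, d(D,FN)=11/2, d(FN,L)=45/2, d(FN,P)=29/2
step 2: merge (D,FN) at d=11/2, Q=-175/2; branch lengths D→5/4, FN→17/4; new cluster DFN
  updated: d(B,DFN)=57/4, d(DFN,L)=12, d(DFN,P)=12
step 3: merge (B,P) at d=9, Q=-217/4; branch lengths B→89/16, P→55/16; new cluster BP
  updated: d(BP,DFN)=69/8, d(BP,L)=19/2
step 4: merge (BP,DFN) at d=69/8, Q=-241/8; branch lengths BP→49/16, DFN→89/16; new cluster BDFNP
  updated: d(BDFNP,L)=103/16
step 5: merge (BDFNP,L) at d=103/16; branch lengths BDFNP→103/32, L→103/32; new cluster BDFLNP
final tree: (((B:89/16,P:55/16):49/16,(D:5/4,(F:75/8,N:-43/8):17/4):89/16):103/32,L:103/32)
total length: 537/16

537/16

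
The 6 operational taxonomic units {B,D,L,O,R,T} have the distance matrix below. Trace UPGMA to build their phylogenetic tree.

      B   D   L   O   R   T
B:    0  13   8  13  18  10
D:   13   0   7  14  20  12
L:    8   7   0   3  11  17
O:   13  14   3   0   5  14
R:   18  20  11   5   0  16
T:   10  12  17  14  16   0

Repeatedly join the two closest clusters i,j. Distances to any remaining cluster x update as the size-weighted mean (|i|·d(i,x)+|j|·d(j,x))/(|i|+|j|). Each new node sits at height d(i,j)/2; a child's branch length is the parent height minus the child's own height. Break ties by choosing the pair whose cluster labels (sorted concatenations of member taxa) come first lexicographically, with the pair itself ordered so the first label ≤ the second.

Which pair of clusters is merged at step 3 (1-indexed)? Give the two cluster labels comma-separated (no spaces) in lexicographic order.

B,T

step 1: merge (L,O) at d=3; branch lengths L→3/2, O→3/2; new cluster LO
  updated: d(B,LO)=21/2, d(D,LO)=21/2, d(LO,R)=8, d(LO,T)=31/2
step 2: merge (LO,R) at d=8; branch lengths LO→5/2, R→4; new cluster LOR
  updated: d(B,LOR)=13, d(D,LOR)=41/3, d(LOR,T)=47/3
step 3: merge (B,T) at d=10; branch lengths B→5, T→5; new cluster BT
  updated: d(BT,D)=25/2, d(BT,LOR)=43/3
step 4: merge (BT,D) at d=25/2; branch lengths BT→5/4, D→25/4; new cluster BDT
  updated: d(BDT,LOR)=127/9
step 5: merge (BDT,LOR) at d=127/9; branch lengths BDT→29/36, LOR→55/18; new cluster BDLORT
final tree: (((B:5,T:5):5/4,D:25/4):29/36,((L:3/2,O:3/2):5/2,R:4):55/18)
total length: 1111/36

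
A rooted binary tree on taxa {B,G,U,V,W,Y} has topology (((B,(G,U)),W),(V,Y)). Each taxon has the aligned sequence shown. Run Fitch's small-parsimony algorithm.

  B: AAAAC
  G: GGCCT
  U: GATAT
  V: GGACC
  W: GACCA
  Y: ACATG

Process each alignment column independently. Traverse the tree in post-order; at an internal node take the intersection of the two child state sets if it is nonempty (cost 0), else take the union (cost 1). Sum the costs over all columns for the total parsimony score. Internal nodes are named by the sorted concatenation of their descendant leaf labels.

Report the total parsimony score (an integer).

14

site 0, node GU: G={G} ∩ U={G} → {G} (+0)
site 0, node BGU: B={A} ∪ GU={G} → {A,G} (+1)
site 0, node BGUW: BGU={A,G} ∩ W={G} → {G} (+0)
site 0, node VY: V={G} ∪ Y={A} → {A,G} (+1)
site 0, node BGUVWY: BGUW={G} ∩ VY={A,G} → {G} (+0)
site 1, node GU: G={G} ∪ U={A} → {A,G} (+1)
site 1, node BGU: B={A} ∩ GU={A,G} → {A} (+0)
site 1, node BGUW: BGU={A} ∩ W={A} → {A} (+0)
site 1, node VY: V={G} ∪ Y={C} → {C,G} (+1)
site 1, node BGUVWY: BGUW={A} ∪ VY={C,G} → {A,C,G} (+1)
site 2, node GU: G={C} ∪ U={T} → {C,T} (+1)
site 2, node BGU: B={A} ∪ GU={C,T} → {A,C,T} (+1)
site 2, node BGUW: BGU={A,C,T} ∩ W={C} → {C} (+0)
site 2, node VY: V={A} ∩ Y={A} → {A} (+0)
site 2, node BGUVWY: BGUW={C} ∪ VY={A} → {A,C} (+1)
site 3, node GU: G={C} ∪ U={A} → {A,C} (+1)
site 3, node BGU: B={A} ∩ GU={A,C} → {A} (+0)
site 3, node BGUW: BGU={A} ∪ W={C} → {A,C} (+1)
site 3, node VY: V={C} ∪ Y={T} → {C,T} (+1)
site 3, node BGUVWY: BGUW={A,C} ∩ VY={C,T} → {C} (+0)
site 4, node GU: G={T} ∩ U={T} → {T} (+0)
site 4, node BGU: B={C} ∪ GU={T} → {C,T} (+1)
site 4, node BGUW: BGU={C,T} ∪ W={A} → {A,C,T} (+1)
site 4, node VY: V={C} ∪ Y={G} → {C,G} (+1)
site 4, node BGUVWY: BGUW={A,C,T} ∩ VY={C,G} → {C} (+0)
per-site changes: [2, 3, 3, 3, 3]; total = 14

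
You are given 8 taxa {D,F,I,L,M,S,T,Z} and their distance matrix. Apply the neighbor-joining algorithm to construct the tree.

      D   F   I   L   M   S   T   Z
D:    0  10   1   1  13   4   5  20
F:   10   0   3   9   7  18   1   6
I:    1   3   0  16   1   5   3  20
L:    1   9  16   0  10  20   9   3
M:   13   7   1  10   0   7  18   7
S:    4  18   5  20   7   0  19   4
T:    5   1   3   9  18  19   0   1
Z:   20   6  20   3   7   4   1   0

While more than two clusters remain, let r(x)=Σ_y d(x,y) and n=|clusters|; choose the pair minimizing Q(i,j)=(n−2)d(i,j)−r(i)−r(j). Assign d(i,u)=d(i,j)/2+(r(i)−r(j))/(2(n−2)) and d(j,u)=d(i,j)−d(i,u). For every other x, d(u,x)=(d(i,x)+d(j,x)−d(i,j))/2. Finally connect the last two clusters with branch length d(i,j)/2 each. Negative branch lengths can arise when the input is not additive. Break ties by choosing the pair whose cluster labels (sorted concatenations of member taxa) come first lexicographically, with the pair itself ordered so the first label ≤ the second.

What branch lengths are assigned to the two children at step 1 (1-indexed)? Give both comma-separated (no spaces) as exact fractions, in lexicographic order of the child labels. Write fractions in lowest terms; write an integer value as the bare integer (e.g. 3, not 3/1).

step 1: merge (D,L) at d=1, Q=-116; branch lengths D→-2/3, L→5/3; new cluster DL
  updated: d(DL,F)=9, d(DL,I)=8, d(DL,M)=11, d(DL,S)=23/2, d(DL,T)=13/2, d(DL,Z)=11
step 2: merge (S,Z) at d=4, Q=-187/2; branch lengths S→71/20, Z→9/20; new cluster SZ
  updated: d(DL,SZ)=37/4, d(F,SZ)=10, d(I,SZ)=21/2, d(M,SZ)=5, d(SZ,T)=8
step 3: merge (M,SZ) at d=5, Q=-259/4; branch lengths M→77/32, SZ→83/32; new cluster MSZ
  updated: d(DL,MSZ)=61/8, d(F,MSZ)=6, d(I,MSZ)=13/4, d(MSZ,T)=21/2
step 4: merge (F,T) at d=1, Q=-37; branch lengths F→1/6, T→5/6; new cluster FT
  updated: d(DL,FT)=29/4, d(FT,I)=5/2, d(FT,MSZ)=31/4
step 5: merge (DL,MSZ) at d=61/8, Q=-105/4; branch lengths DL→39/8, MSZ→11/4; new cluster DLMSZ
  updated: d(DLMSZ,FT)=59/16, d(DLMSZ,I)=29/16
step 6: merge (DLMSZ,FT) at d=59/16, Q=-8; branch lengths DLMSZ→3/2, FT→35/16; new cluster DFLMSTZ
  updated: d(DFLMSTZ,I)=5/16
step 7: merge (DFLMSTZ,I) at d=5/16; branch lengths DFLMSTZ→5/32, I→5/32; new cluster DFILMSTZ
final tree: ((((D:-2/3,L:5/3):39/8,(M:77/32,(S:71/20,Z:9/20):83/32):11/4):3/2,(F:1/6,T:5/6):35/16):5/32,I:5/32)
total length: 181/8

-2/3,5/3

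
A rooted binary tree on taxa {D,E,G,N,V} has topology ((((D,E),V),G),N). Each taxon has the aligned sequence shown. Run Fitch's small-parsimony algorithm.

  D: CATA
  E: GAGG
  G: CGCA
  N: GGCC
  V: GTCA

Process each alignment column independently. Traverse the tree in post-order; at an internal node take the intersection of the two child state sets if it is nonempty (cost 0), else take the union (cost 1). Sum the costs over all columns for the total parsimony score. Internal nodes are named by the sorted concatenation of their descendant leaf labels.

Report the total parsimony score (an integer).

8

[col 0] DE: children D:{C}, E:{G} ∪→ {C,G}; cost 1
[col 0] DEV: children DE:{C,G}, V:{G} ∩→ {G}; cost 0
[col 0] DEGV: children DEV:{G}, G:{C} ∪→ {C,G}; cost 1
[col 0] DEGNV: children DEGV:{C,G}, N:{G} ∩→ {G}; cost 0
[col 1] DE: children D:{A}, E:{A} ∩→ {A}; cost 0
[col 1] DEV: children DE:{A}, V:{T} ∪→ {A,T}; cost 1
[col 1] DEGV: children DEV:{A,T}, G:{G} ∪→ {A,G,T}; cost 1
[col 1] DEGNV: children DEGV:{A,G,T}, N:{G} ∩→ {G}; cost 0
[col 2] DE: children D:{T}, E:{G} ∪→ {G,T}; cost 1
[col 2] DEV: children DE:{G,T}, V:{C} ∪→ {C,G,T}; cost 1
[col 2] DEGV: children DEV:{C,G,T}, G:{C} ∩→ {C}; cost 0
[col 2] DEGNV: children DEGV:{C}, N:{C} ∩→ {C}; cost 0
[col 3] DE: children D:{A}, E:{G} ∪→ {A,G}; cost 1
[col 3] DEV: children DE:{A,G}, V:{A} ∩→ {A}; cost 0
[col 3] DEGV: children DEV:{A}, G:{A} ∩→ {A}; cost 0
[col 3] DEGNV: children DEGV:{A}, N:{C} ∪→ {A,C}; cost 1
per-site changes: [2, 2, 2, 2]; total = 8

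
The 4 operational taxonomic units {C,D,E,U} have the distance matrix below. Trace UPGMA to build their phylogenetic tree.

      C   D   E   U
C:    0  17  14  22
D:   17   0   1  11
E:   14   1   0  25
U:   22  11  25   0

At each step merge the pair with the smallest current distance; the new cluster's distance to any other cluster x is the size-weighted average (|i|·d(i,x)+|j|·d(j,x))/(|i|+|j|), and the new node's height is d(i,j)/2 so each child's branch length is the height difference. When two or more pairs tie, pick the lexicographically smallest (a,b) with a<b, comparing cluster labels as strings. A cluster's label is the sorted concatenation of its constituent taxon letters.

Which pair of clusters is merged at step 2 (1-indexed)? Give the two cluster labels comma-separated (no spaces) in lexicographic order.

step 1: merge (D,E) at d=1; branch lengths D→1/2, E→1/2; new cluster DE
  updated: d(C,DE)=31/2, d(DE,U)=18
step 2: merge (C,DE) at d=31/2; branch lengths C→31/4, DE→29/4; new cluster CDE
  updated: d(CDE,U)=58/3
step 3: merge (CDE,U) at d=58/3; branch lengths CDE→23/12, U→29/3; new cluster CDEU
final tree: ((C:31/4,(D:1/2,E:1/2):29/4):23/12,U:29/3)
total length: 331/12

C,DE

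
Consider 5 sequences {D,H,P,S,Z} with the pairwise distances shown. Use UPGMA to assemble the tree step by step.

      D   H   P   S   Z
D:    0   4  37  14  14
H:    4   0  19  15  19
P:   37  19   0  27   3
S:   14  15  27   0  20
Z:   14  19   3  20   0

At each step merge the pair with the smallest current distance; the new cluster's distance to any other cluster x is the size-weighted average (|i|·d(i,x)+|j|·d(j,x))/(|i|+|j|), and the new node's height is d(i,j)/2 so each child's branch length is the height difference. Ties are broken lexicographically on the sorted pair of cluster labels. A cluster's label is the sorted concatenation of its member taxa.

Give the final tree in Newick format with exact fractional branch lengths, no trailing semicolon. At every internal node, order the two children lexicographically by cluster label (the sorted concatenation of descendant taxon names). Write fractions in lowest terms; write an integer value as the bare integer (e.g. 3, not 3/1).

(((D:2,H:2):21/4,S:29/4):49/12,(P:3/2,Z:3/2):59/6)

iteration 1: select P,Z (d=3); attach at lengths (3/2, 3/2); label the merged cluster PZ
  updated: d(D,PZ)=51/2, d(H,PZ)=19, d(PZ,S)=47/2
iteration 2: select D,H (d=4); attach at lengths (2, 2); label the merged cluster DH
  updated: d(DH,PZ)=89/4, d(DH,S)=29/2
iteration 3: select DH,S (d=29/2); attach at lengths (21/4, 29/4); label the merged cluster DHS
  updated: d(DHS,PZ)=68/3
iteration 4: select DHS,PZ (d=68/3); attach at lengths (49/12, 59/6); label the merged cluster DHPSZ
final tree: (((D:2,H:2):21/4,S:29/4):49/12,(P:3/2,Z:3/2):59/6)
total length: 401/12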